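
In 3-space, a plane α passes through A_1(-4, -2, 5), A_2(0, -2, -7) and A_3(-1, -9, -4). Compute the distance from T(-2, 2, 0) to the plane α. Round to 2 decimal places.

A_1A_2 = (4, 0, -12), A_1A_3 = (3, -7, -9); a normal to α is A_1A_2 × A_1A_3 = (-84, 0, -28).
Using A_1: α has equation -84x - 28z = 196.
n·T − d = (-84)·(-2) + (0)·(2) + (-28)·(0) − 196 = -28; |n| = √7840.
Distance = |-28| / √7840 = 28/√7840 ≈ 0.32.

0.32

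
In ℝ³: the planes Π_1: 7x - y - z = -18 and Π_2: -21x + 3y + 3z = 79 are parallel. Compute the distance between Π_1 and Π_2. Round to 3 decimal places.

1.167

Rescale Π_2 by 1/(-3): 7x - y - z = -79/3. Then distance = |-18 − (-79/3)| / √51 ≈ 1.167.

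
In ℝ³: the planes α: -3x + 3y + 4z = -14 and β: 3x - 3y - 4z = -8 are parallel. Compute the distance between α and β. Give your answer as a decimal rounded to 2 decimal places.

Rescale β by 1/(-1): -3x + 3y + 4z = 8. Then distance = |-14 − 8| / √34 ≈ 3.77.

3.77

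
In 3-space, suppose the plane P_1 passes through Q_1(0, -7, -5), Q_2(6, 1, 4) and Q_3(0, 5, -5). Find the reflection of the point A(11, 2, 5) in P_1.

(5, 2, 9)

Q_1Q_2 = (6, 8, 9), Q_1Q_3 = (0, 12, 0); a normal to P_1 is Q_1Q_2 × Q_1Q_3 = (-108, 0, 72).
Using Q_1: P_1 has equation -108x + 72z = -360.
λ = (n·A − d)/|n|² = (-828 − (-360))/16848 = -1/36.
Reflection = A − 2λn = (11, 2, 5) − (-1/18)·(-108, 0, 72) = (5, 2, 9).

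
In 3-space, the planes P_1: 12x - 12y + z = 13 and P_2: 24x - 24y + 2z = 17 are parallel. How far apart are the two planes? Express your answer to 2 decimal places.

Rescale P_2 by 1/2: 12x - 12y + z = 17/2. Then distance = |13 − (17/2)| / √289 ≈ 0.26.

0.26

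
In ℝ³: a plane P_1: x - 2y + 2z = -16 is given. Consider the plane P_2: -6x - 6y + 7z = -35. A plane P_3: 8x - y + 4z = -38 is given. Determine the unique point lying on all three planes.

Solving the 3×3 linear system x - 2y + 2z = -16, -6x - 6y + 7z = -35, 8x - y + 4z = -38 (e.g. by elimination or Cramer's rule, determinant = -69) gives (-2, 2, -5).

(-2, 2, -5)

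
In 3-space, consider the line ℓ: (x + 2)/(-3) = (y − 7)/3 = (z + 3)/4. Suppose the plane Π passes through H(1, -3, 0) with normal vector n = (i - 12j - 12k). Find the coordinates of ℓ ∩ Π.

ℓ has direction (-3, 3, 4) through (-2, 7, -3).
Π: n·r = n·H gives x - 12y - 12z = 37.
Substitute r = (-2, 7, -3) + t(-3, 3, 4) into the plane: -50 + (-87)t = 37, so t = -1.
Intersection: (-2, 7, -3) + (-1)·(-3, 3, 4) = (1, 4, -7).

(1, 4, -7)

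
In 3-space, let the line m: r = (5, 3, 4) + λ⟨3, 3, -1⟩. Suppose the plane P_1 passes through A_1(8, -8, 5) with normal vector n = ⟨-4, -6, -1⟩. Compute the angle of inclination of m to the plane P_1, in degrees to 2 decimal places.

P_1: n·r = n·A_1 gives -4x - 6y - z = 11.
sin θ = |n·v| / (|n||v|) = |-29| / (√53 · √19) = 0.91387.
θ ≈ 66.05°.

66.05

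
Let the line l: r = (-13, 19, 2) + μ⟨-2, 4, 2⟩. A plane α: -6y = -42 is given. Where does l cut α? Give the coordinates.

Substitute r = (-13, 19, 2) + t(-2, 4, 2) into the plane: -114 + (-24)t = -42, so t = -3.
Intersection: (-13, 19, 2) + (-3)·(-2, 4, 2) = (-7, 7, -4).

(-7, 7, -4)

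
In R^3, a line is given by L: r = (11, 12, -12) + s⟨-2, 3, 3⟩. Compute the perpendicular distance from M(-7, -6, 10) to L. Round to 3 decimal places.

32.051

Taking (11, 12, -12) on L with direction v = (-2, 3, 3): w = M − (11, 12, -12) = (-18, -18, 22), and w × v = (-120, 10, -90).
Distance = |w × v| / |v| = √22600 / √22 ≈ 32.051.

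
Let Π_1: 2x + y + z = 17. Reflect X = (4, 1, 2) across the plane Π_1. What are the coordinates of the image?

λ = (n·X − d)/|n|² = (11 − 17)/6 = -1.
Reflection = X − 2λn = (4, 1, 2) − (-2)·(2, 1, 1) = (8, 3, 4).

(8, 3, 4)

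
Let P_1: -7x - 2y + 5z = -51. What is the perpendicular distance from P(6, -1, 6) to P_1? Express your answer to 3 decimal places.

n·P − d = (-7)·(6) + (-2)·(-1) + (5)·(6) − (-51) = 41; |n| = √78.
Distance = |41| / √78 = 41/√78 ≈ 4.642.

4.642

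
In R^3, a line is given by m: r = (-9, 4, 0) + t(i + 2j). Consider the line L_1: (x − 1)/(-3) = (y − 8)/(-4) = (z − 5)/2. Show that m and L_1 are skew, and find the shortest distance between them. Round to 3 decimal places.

8.573

L_1 has direction (-3, -4, 2) through (1, 8, 5).
Common perpendicular direction n = (1, 2, 0) × (-3, -4, 2) = (4, -2, 2).
With w = (1, 8, 5) − (-9, 4, 0) = (10, 4, 5), w · n = 42.
Since n ≠ 0 the lines are not parallel, and w · n = 42 ≠ 0 so they do not intersect; hence they are skew.
Distance = |w · n| / |n| = |42| / √24 ≈ 8.573.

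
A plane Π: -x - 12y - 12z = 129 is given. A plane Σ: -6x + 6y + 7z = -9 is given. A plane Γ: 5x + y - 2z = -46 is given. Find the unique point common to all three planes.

(-9, -7, -3)

Solving the 3×3 linear system -x - 12y - 12z = 129, -6x + 6y + 7z = -9, 5x + y - 2z = -46 (e.g. by elimination or Cramer's rule, determinant = 175) gives (-9, -7, -3).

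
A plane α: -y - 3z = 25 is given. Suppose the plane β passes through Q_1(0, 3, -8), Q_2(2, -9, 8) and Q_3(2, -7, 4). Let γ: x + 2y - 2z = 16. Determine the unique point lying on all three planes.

Q_1Q_2 = (2, -12, 16), Q_1Q_3 = (2, -10, 12); a normal to β is Q_1Q_2 × Q_1Q_3 = (16, 8, 4).
Using Q_1: β has equation 16x + 8y + 4z = -8.
Solving the 3×3 linear system -y - 3z = 25, 16x + 8y + 4z = -8, x + 2y - 2z = 16 (e.g. by elimination or Cramer's rule, determinant = -108) gives (2, -1, -8).

(2, -1, -8)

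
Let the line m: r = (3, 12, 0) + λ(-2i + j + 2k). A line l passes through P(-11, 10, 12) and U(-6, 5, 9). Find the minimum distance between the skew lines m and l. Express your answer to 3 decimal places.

4.849

A direction vector for l is U − P = (5, -5, -3).
Common perpendicular direction n = (-2, 1, 2) × (5, -5, -3) = (7, 4, 5).
With w = (-11, 10, 12) − (3, 12, 0) = (-14, -2, 12), w · n = -46.
Distance = |w · n| / |n| = |-46| / √90 ≈ 4.849.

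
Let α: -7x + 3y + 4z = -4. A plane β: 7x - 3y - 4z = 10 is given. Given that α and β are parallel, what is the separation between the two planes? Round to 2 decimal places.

0.70

Rescale β by 1/(-1): -7x + 3y + 4z = -10. Then distance = |-4 − (-10)| / √74 ≈ 0.70.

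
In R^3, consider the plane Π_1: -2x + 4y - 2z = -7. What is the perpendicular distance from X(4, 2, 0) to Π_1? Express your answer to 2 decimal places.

n·X − d = (-2)·(4) + (4)·(2) + (-2)·(0) − (-7) = 7; |n| = √24.
Distance = |7| / √24 = 7/√24 ≈ 1.43.

1.43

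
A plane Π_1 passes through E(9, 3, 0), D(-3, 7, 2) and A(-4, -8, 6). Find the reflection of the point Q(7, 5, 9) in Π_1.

(3, 1, -7)

ED = (-12, 4, 2), EA = (-13, -11, 6); a normal to Π_1 is ED × EA = (46, 46, 184).
Using E: Π_1 has equation 46x + 46y + 184z = 552.
λ = (n·Q − d)/|n|² = (2208 − 552)/38088 = 1/23.
Reflection = Q − 2λn = (7, 5, 9) − (2/23)·(46, 46, 184) = (3, 1, -7).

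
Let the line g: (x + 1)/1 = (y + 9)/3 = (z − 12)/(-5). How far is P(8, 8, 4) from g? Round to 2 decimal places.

g has direction (1, 3, -5) through (-1, -9, 12).
Taking (-1, -9, 12) on g with direction v = (1, 3, -5): w = P − (-1, -9, 12) = (9, 17, -8), and w × v = (-61, 37, 10).
Distance = |w × v| / |v| = √5190 / √35 ≈ 12.18.

12.18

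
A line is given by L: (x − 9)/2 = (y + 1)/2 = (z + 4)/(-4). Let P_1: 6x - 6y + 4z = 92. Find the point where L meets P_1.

L has direction (2, 2, -4) through (9, -1, -4).
Substitute r = (9, -1, -4) + t(2, 2, -4) into the plane: 44 + (-16)t = 92, so t = -3.
Intersection: (9, -1, -4) + (-3)·(2, 2, -4) = (3, -7, 8).

(3, -7, 8)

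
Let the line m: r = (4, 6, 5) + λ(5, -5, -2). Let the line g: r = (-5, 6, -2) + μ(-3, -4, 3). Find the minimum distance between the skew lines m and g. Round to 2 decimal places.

10.55

Common perpendicular direction n = (5, -5, -2) × (-3, -4, 3) = (-23, -9, -35).
With w = (-5, 6, -2) − (4, 6, 5) = (-9, 0, -7), w · n = 452.
Distance = |w · n| / |n| = |452| / √1835 ≈ 10.55.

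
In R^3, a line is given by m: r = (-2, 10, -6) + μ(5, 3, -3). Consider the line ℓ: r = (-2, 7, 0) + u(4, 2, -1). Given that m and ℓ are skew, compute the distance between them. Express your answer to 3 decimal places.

1.143

Common perpendicular direction n = (5, 3, -3) × (4, 2, -1) = (3, -7, -2).
With w = (-2, 7, 0) − (-2, 10, -6) = (0, -3, 6), w · n = 9.
Distance = |w · n| / |n| = |9| / √62 ≈ 1.143.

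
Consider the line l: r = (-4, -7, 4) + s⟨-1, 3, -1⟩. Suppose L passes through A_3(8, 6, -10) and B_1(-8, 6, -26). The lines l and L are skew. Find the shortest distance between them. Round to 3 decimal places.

A direction vector for L is B_1 − A_3 = (-16, 0, -16).
Common perpendicular direction n = (-1, 3, -1) × (-16, 0, -16) = (-48, 0, 48).
With w = (8, 6, -10) − (-4, -7, 4) = (12, 13, -14), w · n = -1248.
Distance = |w · n| / |n| = |-1248| / √4608 ≈ 18.385.

18.385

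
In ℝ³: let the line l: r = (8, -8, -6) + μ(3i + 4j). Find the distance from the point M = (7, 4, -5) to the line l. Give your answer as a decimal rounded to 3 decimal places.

8.062

Taking (8, -8, -6) on l with direction v = (3, 4, 0): w = M − (8, -8, -6) = (-1, 12, 1), and w × v = (-4, 3, -40).
Distance = |w × v| / |v| = √1625 / √25 ≈ 8.062.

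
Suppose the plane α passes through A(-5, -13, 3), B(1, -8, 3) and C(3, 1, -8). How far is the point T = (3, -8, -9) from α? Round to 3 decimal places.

AB = (6, 5, 0), AC = (8, 14, -11); a normal to α is AB × AC = (-55, 66, 44).
Using A: α has equation -55x + 66y + 44z = -451.
n·T − d = (-55)·(3) + (66)·(-8) + (44)·(-9) − (-451) = -638; |n| = √9317.
Distance = |-638| / √9317 = 638/√9317 ≈ 6.610.

6.610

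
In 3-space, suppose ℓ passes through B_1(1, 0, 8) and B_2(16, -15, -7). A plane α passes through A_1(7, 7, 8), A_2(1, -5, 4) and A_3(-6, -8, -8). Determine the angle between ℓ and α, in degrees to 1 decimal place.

A direction vector for ℓ is B_2 − B_1 = (15, -15, -15).
A_1A_2 = (-6, -12, -4), A_1A_3 = (-13, -15, -16); a normal to α is A_1A_2 × A_1A_3 = (132, -44, -66).
Using A_1: α has equation 132x - 44y - 66z = 88.
sin θ = |n·v| / (|n||v|) = |3630| / (√23716 · √675) = 0.90726.
θ ≈ 65.1°.

65.1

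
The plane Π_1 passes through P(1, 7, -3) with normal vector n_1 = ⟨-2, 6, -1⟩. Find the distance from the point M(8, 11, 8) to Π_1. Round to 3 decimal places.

Π_1: n_1·r = n_1·P gives -2x + 6y - z = 43.
n·M − d = (-2)·(8) + (6)·(11) + (-1)·(8) − 43 = -1; |n| = √41.
Distance = |-1| / √41 = 1/√41 ≈ 0.156.

0.156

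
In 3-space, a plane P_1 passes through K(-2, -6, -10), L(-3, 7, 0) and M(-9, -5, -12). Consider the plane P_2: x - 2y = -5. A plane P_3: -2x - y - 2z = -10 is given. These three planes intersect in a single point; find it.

KL = (-1, 13, 10), KM = (-7, 1, -2); a normal to P_1 is KL × KM = (-36, -72, 90).
Using K: P_1 has equation -36x - 72y + 90z = -396.
Solving the 3×3 linear system -36x - 72y + 90z = -396, x - 2y = -5, -2x - y - 2z = -10 (e.g. by elimination or Cramer's rule, determinant = -738) gives (3, 4, 0).

(3, 4, 0)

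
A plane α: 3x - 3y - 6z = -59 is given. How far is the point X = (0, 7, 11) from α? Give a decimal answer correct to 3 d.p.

n·X − d = (3)·(0) + (-3)·(7) + (-6)·(11) − (-59) = -28; |n| = √54.
Distance = |-28| / √54 = 28/√54 ≈ 3.810.

3.810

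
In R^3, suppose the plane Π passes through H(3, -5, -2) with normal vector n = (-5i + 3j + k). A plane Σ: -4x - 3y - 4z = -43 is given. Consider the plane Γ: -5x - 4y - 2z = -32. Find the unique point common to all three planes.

(6, -3, 7)

Π: n·r = n·H gives -5x + 3y + z = -32.
Solving the 3×3 linear system -5x + 3y + z = -32, -4x - 3y - 4z = -43, -5x - 4y - 2z = -32 (e.g. by elimination or Cramer's rule, determinant = 87) gives (6, -3, 7).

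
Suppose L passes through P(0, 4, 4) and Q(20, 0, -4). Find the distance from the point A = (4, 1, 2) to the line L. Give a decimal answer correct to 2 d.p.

2.17

A direction vector for L is Q − P = (20, -4, -8).
Taking (0, 4, 4) on L with direction v = (20, -4, -8): w = A − (0, 4, 4) = (4, -3, -2), and w × v = (16, -8, 44).
Distance = |w × v| / |v| = √2256 / √480 ≈ 2.17.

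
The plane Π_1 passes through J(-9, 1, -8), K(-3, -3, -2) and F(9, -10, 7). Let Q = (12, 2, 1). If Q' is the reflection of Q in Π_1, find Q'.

(6, -16, -5)

JK = (6, -4, 6), JF = (18, -11, 15); a normal to Π_1 is JK × JF = (6, 18, 6).
Using J: Π_1 has equation 6x + 18y + 6z = -84.
λ = (n·Q − d)/|n|² = (114 − (-84))/396 = 1/2.
Reflection = Q − 2λn = (12, 2, 1) − 1·(6, 18, 6) = (6, -16, -5).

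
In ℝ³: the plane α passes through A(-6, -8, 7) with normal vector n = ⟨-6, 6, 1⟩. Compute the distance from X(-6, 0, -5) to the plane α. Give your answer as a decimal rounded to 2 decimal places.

4.21

α: n·r = n·A gives -6x + 6y + z = -5.
n·X − d = (-6)·(-6) + (6)·(0) + (1)·(-5) − (-5) = 36; |n| = √73.
Distance = |36| / √73 = 36/√73 ≈ 4.21.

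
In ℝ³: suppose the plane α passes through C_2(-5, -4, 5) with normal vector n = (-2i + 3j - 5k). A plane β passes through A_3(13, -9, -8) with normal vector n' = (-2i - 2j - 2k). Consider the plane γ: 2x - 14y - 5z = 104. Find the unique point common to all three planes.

(3, -7, 0)

α: n·r = n·C_2 gives -2x + 3y - 5z = -27.
β: n'·r = n'·A_3 gives -2x - 2y - 2z = 8.
Solving the 3×3 linear system -2x + 3y - 5z = -27, -2x - 2y - 2z = 8, 2x - 14y - 5z = 104 (e.g. by elimination or Cramer's rule, determinant = -166) gives (3, -7, 0).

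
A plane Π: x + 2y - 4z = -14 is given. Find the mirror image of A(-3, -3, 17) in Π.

λ = (n·A − d)/|n|² = (-77 − (-14))/21 = -3.
Reflection = A − 2λn = (-3, -3, 17) − (-6)·(1, 2, -4) = (3, 9, -7).

(3, 9, -7)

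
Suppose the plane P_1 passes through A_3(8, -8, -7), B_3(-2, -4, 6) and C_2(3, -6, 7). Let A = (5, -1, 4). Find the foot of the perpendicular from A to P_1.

(3, -6, 4)

A_3B_3 = (-10, 4, 13), A_3C_2 = (-5, 2, 14); a normal to P_1 is A_3B_3 × A_3C_2 = (30, 75, 0).
Using A_3: P_1 has equation 30x + 75y = -360.
Foot = A − λn with λ = (n·A − d)/|n|² = (75 − (-360))/6525 = 1/15.
Foot = (5, -1, 4) − (1/15)·(30, 75, 0) = (3, -6, 4).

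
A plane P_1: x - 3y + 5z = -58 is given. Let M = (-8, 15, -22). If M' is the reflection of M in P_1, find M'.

(-2, -3, 8)

λ = (n·M − d)/|n|² = (-163 − (-58))/35 = -3.
Reflection = M − 2λn = (-8, 15, -22) − (-6)·(1, -3, 5) = (-2, -3, 8).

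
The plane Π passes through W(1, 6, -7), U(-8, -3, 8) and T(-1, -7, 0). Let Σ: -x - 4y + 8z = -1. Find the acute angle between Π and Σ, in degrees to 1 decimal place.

WU = (-9, -9, 15), WT = (-2, -13, 7); a normal to Π is WU × WT = (132, 33, 99).
Using W: Π has equation 132x + 33y + 99z = -363.
cos θ = |n₁·n₂| / (|n₁||n₂|) = |528| / (√28314 · √81).
θ = arccos(0.34865) ≈ 69.6°.

69.6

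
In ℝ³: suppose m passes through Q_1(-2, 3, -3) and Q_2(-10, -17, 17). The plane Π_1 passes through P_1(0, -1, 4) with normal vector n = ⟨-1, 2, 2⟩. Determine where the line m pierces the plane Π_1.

A direction vector for m is Q_2 − Q_1 = (-8, -20, 20).
Π_1: n·r = n·P_1 gives -x + 2y + 2z = 6.
Substitute r = (-2, 3, -3) + t(-8, -20, 20) into the plane: 2 + 8t = 6, so t = 1/2.
Intersection: (-2, 3, -3) + (1/2)·(-8, -20, 20) = (-6, -7, 7).

(-6, -7, 7)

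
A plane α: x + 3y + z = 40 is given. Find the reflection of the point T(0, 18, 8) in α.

(-4, 6, 4)

λ = (n·T − d)/|n|² = (62 − 40)/11 = 2.
Reflection = T − 2λn = (0, 18, 8) − 4·(1, 3, 1) = (-4, 6, 4).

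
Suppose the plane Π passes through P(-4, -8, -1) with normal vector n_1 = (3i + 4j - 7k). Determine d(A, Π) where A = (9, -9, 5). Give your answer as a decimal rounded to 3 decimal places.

Π: n_1·r = n_1·P gives 3x + 4y - 7z = -37.
n·A − d = (3)·(9) + (4)·(-9) + (-7)·(5) − (-37) = -7; |n| = √74.
Distance = |-7| / √74 = 7/√74 ≈ 0.814.

0.814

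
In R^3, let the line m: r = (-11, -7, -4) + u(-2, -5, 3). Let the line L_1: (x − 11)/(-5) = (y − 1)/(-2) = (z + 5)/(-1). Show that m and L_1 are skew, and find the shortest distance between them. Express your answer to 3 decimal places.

L_1 has direction (-5, -2, -1) through (11, 1, -5).
Common perpendicular direction n = (-2, -5, 3) × (-5, -2, -1) = (11, -17, -21).
With w = (11, 1, -5) − (-11, -7, -4) = (22, 8, -1), w · n = 127.
Since n ≠ 0 the lines are not parallel, and w · n = 127 ≠ 0 so they do not intersect; hence they are skew.
Distance = |w · n| / |n| = |127| / √851 ≈ 4.354.

4.354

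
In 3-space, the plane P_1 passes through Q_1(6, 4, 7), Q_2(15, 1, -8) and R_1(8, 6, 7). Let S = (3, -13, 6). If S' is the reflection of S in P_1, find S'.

(-7, -3, -2)

Q_1Q_2 = (9, -3, -15), Q_1R_1 = (2, 2, 0); a normal to P_1 is Q_1Q_2 × Q_1R_1 = (30, -30, 24).
Using Q_1: P_1 has equation 30x - 30y + 24z = 228.
λ = (n·S − d)/|n|² = (624 − 228)/2376 = 1/6.
Reflection = S − 2λn = (3, -13, 6) − (1/3)·(30, -30, 24) = (-7, -3, -2).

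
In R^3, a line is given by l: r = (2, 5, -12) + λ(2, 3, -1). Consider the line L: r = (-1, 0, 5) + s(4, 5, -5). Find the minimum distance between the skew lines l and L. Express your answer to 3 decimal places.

2.874

Common perpendicular direction n = (2, 3, -1) × (4, 5, -5) = (-10, 6, -2).
With w = (-1, 0, 5) − (2, 5, -12) = (-3, -5, 17), w · n = -34.
Distance = |w · n| / |n| = |-34| / √140 ≈ 2.874.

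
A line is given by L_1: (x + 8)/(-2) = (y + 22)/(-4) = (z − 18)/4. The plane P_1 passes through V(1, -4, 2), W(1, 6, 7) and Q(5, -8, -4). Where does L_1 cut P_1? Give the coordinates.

(0, -6, 2)

L_1 has direction (-2, -4, 4) through (-8, -22, 18).
VW = (0, 10, 5), VQ = (4, -4, -6); a normal to P_1 is VW × VQ = (-40, 20, -40).
Using V: P_1 has equation -40x + 20y - 40z = -200.
Substitute r = (-8, -22, 18) + t(-2, -4, 4) into the plane: -840 + (-160)t = -200, so t = -4.
Intersection: (-8, -22, 18) + (-4)·(-2, -4, 4) = (0, -6, 2).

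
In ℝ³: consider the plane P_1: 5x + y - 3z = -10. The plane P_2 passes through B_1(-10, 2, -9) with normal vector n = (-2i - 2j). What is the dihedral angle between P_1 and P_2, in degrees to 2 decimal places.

44.18

P_2: n·r = n·B_1 gives -2x - 2y = 16.
cos θ = |n₁·n₂| / (|n₁||n₂|) = |-12| / (√35 · √8).
θ = arccos(0.71714) ≈ 44.18°.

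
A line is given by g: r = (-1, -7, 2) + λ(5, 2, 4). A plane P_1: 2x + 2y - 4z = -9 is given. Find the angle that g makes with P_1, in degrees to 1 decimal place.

sin θ = |n·v| / (|n||v|) = |-2| / (√24 · √45) = 0.06086.
θ ≈ 3.5°.

3.5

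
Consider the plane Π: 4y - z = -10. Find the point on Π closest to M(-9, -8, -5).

(-9, -4, -6)

Foot = M − λn with λ = (n·M − d)/|n|² = (-27 − (-10))/17 = -1.
Foot = (-9, -8, -5) − (-1)·(0, 4, -1) = (-9, -4, -6).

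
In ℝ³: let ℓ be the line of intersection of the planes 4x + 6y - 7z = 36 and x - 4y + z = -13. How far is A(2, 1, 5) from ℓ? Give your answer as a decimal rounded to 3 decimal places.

Direction of ℓ: (4, 6, -7) × (1, -4, 1) = (-22, -11, -22).
A point on ℓ: solving the two plane equations with x = 7 gives (7, 6, 4).
Taking (7, 6, 4) on ℓ with direction v = (-22, -11, -22): w = A − (7, 6, 4) = (-5, -5, 1), and w × v = (121, -132, -55).
Distance = |w × v| / |v| = √35090 / √1089 ≈ 5.676.

5.676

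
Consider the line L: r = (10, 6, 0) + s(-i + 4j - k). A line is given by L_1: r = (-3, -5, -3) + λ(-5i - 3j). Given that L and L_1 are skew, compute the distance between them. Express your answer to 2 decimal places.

Common perpendicular direction n = (-1, 4, -1) × (-5, -3, 0) = (-3, 5, 23).
With w = (-3, -5, -3) − (10, 6, 0) = (-13, -11, -3), w · n = -85.
Distance = |w · n| / |n| = |-85| / √563 ≈ 3.58.

3.58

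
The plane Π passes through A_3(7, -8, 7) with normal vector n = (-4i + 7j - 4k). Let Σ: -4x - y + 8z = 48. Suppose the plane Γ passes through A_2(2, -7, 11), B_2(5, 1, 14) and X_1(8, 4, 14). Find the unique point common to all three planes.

Π: n·r = n·A_3 gives -4x + 7y - 4z = -112.
A_2B_2 = (3, 8, 3), A_2X_1 = (6, 11, 3); a normal to Γ is A_2B_2 × A_2X_1 = (-9, 9, -15).
Using A_2: Γ has equation -9x + 9y - 15z = -246.
Solving the 3×3 linear system -4x + 7y - 4z = -112, -4x - y + 8z = 48, -9x + 9y - 15z = -246 (e.g. by elimination or Cramer's rule, determinant = -516) gives (6, -8, 8).

(6, -8, 8)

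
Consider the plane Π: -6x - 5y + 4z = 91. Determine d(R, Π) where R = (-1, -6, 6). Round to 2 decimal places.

n·R − d = (-6)·(-1) + (-5)·(-6) + (4)·(6) − 91 = -31; |n| = √77.
Distance = |-31| / √77 = 31/√77 ≈ 3.53.

3.53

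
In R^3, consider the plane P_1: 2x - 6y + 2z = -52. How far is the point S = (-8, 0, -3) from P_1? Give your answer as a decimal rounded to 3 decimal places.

4.523

n·S − d = (2)·(-8) + (-6)·(0) + (2)·(-3) − (-52) = 30; |n| = √44.
Distance = |30| / √44 = 30/√44 ≈ 4.523.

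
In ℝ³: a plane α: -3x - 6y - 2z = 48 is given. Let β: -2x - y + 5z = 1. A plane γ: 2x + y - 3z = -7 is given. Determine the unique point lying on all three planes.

Solving the 3×3 linear system -3x - 6y - 2z = 48, -2x - y + 5z = 1, 2x + y - 3z = -7 (e.g. by elimination or Cramer's rule, determinant = -18) gives (-6, -4, -3).

(-6, -4, -3)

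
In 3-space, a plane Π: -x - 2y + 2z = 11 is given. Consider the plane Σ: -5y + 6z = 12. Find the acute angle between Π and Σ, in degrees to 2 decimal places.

20.13

cos θ = |n₁·n₂| / (|n₁||n₂|) = |22| / (√9 · √61).
θ = arccos(0.93894) ≈ 20.13°.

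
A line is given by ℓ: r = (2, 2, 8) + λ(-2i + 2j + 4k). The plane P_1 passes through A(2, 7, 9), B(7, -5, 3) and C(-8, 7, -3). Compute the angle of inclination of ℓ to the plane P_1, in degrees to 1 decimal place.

AB = (5, -12, -6), AC = (-10, 0, -12); a normal to P_1 is AB × AC = (144, 120, -120).
Using A: P_1 has equation 144x + 120y - 120z = 48.
sin θ = |n·v| / (|n||v|) = |-528| / (√49536 · √24) = 0.48425.
θ ≈ 29.0°.

29.0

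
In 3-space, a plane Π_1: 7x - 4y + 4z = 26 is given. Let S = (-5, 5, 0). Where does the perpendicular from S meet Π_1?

Foot = S − λn with λ = (n·S − d)/|n|² = (-55 − 26)/81 = -1.
Foot = (-5, 5, 0) − (-1)·(7, -4, 4) = (2, 1, 4).

(2, 1, 4)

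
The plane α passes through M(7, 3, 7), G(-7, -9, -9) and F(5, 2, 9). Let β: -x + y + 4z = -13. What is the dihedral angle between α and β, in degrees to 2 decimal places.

MG = (-14, -12, -16), MF = (-2, -1, 2); a normal to α is MG × MF = (-40, 60, -10).
Using M: α has equation -40x + 60y - 10z = -170.
cos θ = |n₁·n₂| / (|n₁||n₂|) = |60| / (√5300 · √18).
θ = arccos(0.19426) ≈ 78.80°.

78.80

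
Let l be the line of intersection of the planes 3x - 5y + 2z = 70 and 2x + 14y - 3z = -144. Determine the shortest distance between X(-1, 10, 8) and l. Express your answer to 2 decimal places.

Direction of l: (3, -5, 2) × (2, 14, -3) = (-13, 13, 52).
A point on l: solving the two plane equations with x = 4 gives (4, -10, 4).
Taking (4, -10, 4) on l with direction v = (-13, 13, 52): w = X − (4, -10, 4) = (-5, 20, 4), and w × v = (988, 208, 195).
Distance = |w × v| / |v| = √1057433 / √3042 ≈ 18.64.

18.64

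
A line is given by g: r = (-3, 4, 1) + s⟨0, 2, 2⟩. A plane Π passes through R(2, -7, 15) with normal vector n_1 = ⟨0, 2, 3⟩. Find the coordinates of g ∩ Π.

(-3, 8, 5)

Π: n_1·r = n_1·R gives 2y + 3z = 31.
Substitute r = (-3, 4, 1) + t(0, 2, 2) into the plane: 11 + 10t = 31, so t = 2.
Intersection: (-3, 4, 1) + 2·(0, 2, 2) = (-3, 8, 5).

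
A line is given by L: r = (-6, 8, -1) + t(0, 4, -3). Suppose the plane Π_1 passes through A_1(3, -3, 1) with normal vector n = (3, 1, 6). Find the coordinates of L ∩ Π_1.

Π_1: n·r = n·A_1 gives 3x + y + 6z = 12.
Substitute r = (-6, 8, -1) + t(0, 4, -3) into the plane: -16 + (-14)t = 12, so t = -2.
Intersection: (-6, 8, -1) + (-2)·(0, 4, -3) = (-6, 0, 5).

(-6, 0, 5)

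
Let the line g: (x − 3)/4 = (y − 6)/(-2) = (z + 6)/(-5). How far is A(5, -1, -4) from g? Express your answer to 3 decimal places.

g has direction (4, -2, -5) through (3, 6, -6).
Taking (3, 6, -6) on g with direction v = (4, -2, -5): w = A − (3, 6, -6) = (2, -7, 2), and w × v = (39, 18, 24).
Distance = |w × v| / |v| = √2421 / √45 ≈ 7.335.

7.335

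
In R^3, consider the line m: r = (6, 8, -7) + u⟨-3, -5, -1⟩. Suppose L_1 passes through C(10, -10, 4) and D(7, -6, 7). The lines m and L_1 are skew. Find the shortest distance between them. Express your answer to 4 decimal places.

17.6670

A direction vector for L_1 is D − C = (-3, 4, 3).
Common perpendicular direction n = (-3, -5, -1) × (-3, 4, 3) = (-11, 12, -27).
With w = (10, -10, 4) − (6, 8, -7) = (4, -18, 11), w · n = -557.
Distance = |w · n| / |n| = |-557| / √994 ≈ 17.6670.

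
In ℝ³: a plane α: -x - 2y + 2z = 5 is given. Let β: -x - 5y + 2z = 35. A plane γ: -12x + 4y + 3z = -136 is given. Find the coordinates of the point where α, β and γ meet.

(7, -10, -4)

Solving the 3×3 linear system -x - 2y + 2z = 5, -x - 5y + 2z = 35, -12x + 4y + 3z = -136 (e.g. by elimination or Cramer's rule, determinant = -63) gives (7, -10, -4).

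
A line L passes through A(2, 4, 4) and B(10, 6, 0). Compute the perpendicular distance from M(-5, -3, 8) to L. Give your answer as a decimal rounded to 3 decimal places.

A direction vector for L is B − A = (8, 2, -4).
Taking (2, 4, 4) on L with direction v = (8, 2, -4): w = M − (2, 4, 4) = (-7, -7, 4), and w × v = (20, 4, 42).
Distance = |w × v| / |v| = √2180 / √84 ≈ 5.094.

5.094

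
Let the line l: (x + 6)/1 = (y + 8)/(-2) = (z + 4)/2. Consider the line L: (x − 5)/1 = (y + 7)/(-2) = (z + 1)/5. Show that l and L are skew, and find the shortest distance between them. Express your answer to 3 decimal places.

l has direction (1, -2, 2) through (-6, -8, -4).
L has direction (1, -2, 5) through (5, -7, -1).
Common perpendicular direction n = (1, -2, 2) × (1, -2, 5) = (-6, -3, 0).
With w = (5, -7, -1) − (-6, -8, -4) = (11, 1, 3), w · n = -69.
Since n ≠ 0 the lines are not parallel, and w · n = -69 ≠ 0 so they do not intersect; hence they are skew.
Distance = |w · n| / |n| = |-69| / √45 ≈ 10.286.

10.286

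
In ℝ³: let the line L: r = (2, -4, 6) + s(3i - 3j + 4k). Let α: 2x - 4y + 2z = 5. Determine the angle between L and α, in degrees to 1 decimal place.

sin θ = |n·v| / (|n||v|) = |26| / (√24 · √34) = 0.91018.
θ ≈ 65.5°.

65.5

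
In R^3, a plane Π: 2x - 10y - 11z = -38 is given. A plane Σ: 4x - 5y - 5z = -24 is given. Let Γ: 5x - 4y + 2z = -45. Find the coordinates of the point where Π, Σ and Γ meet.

(-1, 8, -4)

Solving the 3×3 linear system 2x - 10y - 11z = -38, 4x - 5y - 5z = -24, 5x - 4y + 2z = -45 (e.g. by elimination or Cramer's rule, determinant = 171) gives (-1, 8, -4).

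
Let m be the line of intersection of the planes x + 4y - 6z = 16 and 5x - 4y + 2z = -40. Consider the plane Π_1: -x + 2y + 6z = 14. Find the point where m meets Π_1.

Direction of m: (1, 4, -6) × (5, -4, 2) = (-16, -32, -24).
A point on m: solving the two plane equations with x = 2 gives (2, 17, 9).
Substitute r = (2, 17, 9) + t(-16, -32, -24) into the plane: 86 + (-192)t = 14, so t = 3/8.
Intersection: (2, 17, 9) + (3/8)·(-16, -32, -24) = (-4, 5, 0).

(-4, 5, 0)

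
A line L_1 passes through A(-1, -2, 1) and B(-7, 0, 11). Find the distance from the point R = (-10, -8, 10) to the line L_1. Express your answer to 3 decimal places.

8.576

A direction vector for L_1 is B − A = (-6, 2, 10).
Taking (-1, -2, 1) on L_1 with direction v = (-6, 2, 10): w = R − (-1, -2, 1) = (-9, -6, 9), and w × v = (-78, 36, -54).
Distance = |w × v| / |v| = √10296 / √140 ≈ 8.576.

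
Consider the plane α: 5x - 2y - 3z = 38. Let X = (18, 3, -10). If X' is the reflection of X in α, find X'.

(-2, 11, 2)

λ = (n·X − d)/|n|² = (114 − 38)/38 = 2.
Reflection = X − 2λn = (18, 3, -10) − 4·(5, -2, -3) = (-2, 11, 2).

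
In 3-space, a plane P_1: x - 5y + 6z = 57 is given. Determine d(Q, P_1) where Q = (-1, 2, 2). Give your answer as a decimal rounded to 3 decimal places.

7.112

n·Q − d = (1)·(-1) + (-5)·(2) + (6)·(2) − 57 = -56; |n| = √62.
Distance = |-56| / √62 = 56/√62 ≈ 7.112.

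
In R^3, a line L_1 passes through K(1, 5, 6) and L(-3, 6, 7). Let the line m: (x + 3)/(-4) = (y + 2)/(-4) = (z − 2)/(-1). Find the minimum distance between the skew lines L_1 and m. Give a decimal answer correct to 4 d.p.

A direction vector for L_1 is L − K = (-4, 1, 1).
m has direction (-4, -4, -1) through (-3, -2, 2).
Common perpendicular direction n = (-4, 1, 1) × (-4, -4, -1) = (3, -8, 20).
With w = (-3, -2, 2) − (1, 5, 6) = (-4, -7, -4), w · n = -36.
Distance = |w · n| / |n| = |-36| / √473 ≈ 1.6553.

1.6553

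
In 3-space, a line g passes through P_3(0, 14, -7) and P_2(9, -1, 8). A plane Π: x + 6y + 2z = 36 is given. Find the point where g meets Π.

A direction vector for g is P_2 − P_3 = (9, -15, 15).
Substitute r = (0, 14, -7) + t(9, -15, 15) into the plane: 70 + (-51)t = 36, so t = 2/3.
Intersection: (0, 14, -7) + (2/3)·(9, -15, 15) = (6, 4, 3).

(6, 4, 3)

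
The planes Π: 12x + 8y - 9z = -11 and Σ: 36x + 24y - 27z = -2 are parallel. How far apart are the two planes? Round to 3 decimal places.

0.608

Rescale Σ by 1/3: 12x + 8y - 9z = -2/3. Then distance = |-11 − (-2/3)| / √289 ≈ 0.608.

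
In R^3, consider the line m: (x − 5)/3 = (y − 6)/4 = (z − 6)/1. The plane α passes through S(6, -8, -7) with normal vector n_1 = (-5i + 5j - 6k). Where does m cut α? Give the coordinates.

(-4, -6, 3)

m has direction (3, 4, 1) through (5, 6, 6).
α: n_1·r = n_1·S gives -5x + 5y - 6z = -28.
Substitute r = (5, 6, 6) + t(3, 4, 1) into the plane: -31 + (-1)t = -28, so t = -3.
Intersection: (5, 6, 6) + (-3)·(3, 4, 1) = (-4, -6, 3).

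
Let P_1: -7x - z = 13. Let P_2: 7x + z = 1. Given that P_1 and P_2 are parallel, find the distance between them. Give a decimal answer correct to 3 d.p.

1.980

Rescale P_2 by 1/(-1): -7x - z = -1. Then distance = |13 − (-1)| / √50 ≈ 1.980.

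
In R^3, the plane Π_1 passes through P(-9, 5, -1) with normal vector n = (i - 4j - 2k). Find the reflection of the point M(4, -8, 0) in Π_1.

Π_1: n·r = n·P gives x - 4y - 2z = -27.
λ = (n·M − d)/|n|² = (36 − (-27))/21 = 3.
Reflection = M − 2λn = (4, -8, 0) − 6·(1, -4, -2) = (-2, 16, 12).

(-2, 16, 12)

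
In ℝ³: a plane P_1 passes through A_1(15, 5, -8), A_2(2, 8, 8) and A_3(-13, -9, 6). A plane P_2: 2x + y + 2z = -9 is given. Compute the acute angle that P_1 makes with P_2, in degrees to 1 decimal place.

54.7

A_1A_2 = (-13, 3, 16), A_1A_3 = (-28, -14, 14); a normal to P_1 is A_1A_2 × A_1A_3 = (266, -266, 266).
Using A_1: P_1 has equation 266x - 266y + 266z = 532.
cos θ = |n₁·n₂| / (|n₁||n₂|) = |798| / (√212268 · √9).
θ = arccos(0.57735) ≈ 54.7°.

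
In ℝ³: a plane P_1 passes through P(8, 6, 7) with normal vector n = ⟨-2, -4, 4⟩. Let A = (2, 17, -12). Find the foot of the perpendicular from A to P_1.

(-4, 5, 0)

P_1: n·r = n·P gives -2x - 4y + 4z = -12.
Foot = A − λn with λ = (n·A − d)/|n|² = (-120 − (-12))/36 = -3.
Foot = (2, 17, -12) − (-3)·(-2, -4, 4) = (-4, 5, 0).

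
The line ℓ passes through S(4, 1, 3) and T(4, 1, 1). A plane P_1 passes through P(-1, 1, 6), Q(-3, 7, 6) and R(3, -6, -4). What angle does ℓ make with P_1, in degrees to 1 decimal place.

A direction vector for ℓ is T − S = (0, 0, -2).
PQ = (-2, 6, 0), PR = (4, -7, -10); a normal to P_1 is PQ × PR = (-60, -20, -10).
Using P: P_1 has equation -60x - 20y - 10z = -20.
sin θ = |n·v| / (|n||v|) = |20| / (√4100 · √4) = 0.15617.
θ ≈ 9.0°.

9.0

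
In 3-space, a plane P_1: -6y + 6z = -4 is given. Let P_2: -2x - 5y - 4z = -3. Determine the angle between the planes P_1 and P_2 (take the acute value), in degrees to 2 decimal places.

83.95

cos θ = |n₁·n₂| / (|n₁||n₂|) = |6| / (√72 · √45).
θ = arccos(0.10541) ≈ 83.95°.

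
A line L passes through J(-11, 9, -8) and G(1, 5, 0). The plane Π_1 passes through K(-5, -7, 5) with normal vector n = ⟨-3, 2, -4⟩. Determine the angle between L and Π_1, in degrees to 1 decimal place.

A direction vector for L is G − J = (12, -4, 8).
Π_1: n·r = n·K gives -3x + 2y - 4z = -19.
sin θ = |n·v| / (|n||v|) = |-76| / (√29 · √224) = 0.94295.
θ ≈ 70.6°.

70.6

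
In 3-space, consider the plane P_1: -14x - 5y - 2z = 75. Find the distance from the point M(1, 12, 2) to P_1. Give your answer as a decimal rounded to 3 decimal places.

n·M − d = (-14)·(1) + (-5)·(12) + (-2)·(2) − 75 = -153; |n| = √225.
Distance = |-153| / √225 = 153/√225 ≈ 10.200.

10.200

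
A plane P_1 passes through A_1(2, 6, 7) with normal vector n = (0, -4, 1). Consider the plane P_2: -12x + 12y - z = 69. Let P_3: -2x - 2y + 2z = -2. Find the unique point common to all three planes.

(-1, 5, 3)

P_1: n·r = n·A_1 gives -4y + z = -17.
Solving the 3×3 linear system -4y + z = -17, -12x + 12y - z = 69, -2x - 2y + 2z = -2 (e.g. by elimination or Cramer's rule, determinant = -56) gives (-1, 5, 3).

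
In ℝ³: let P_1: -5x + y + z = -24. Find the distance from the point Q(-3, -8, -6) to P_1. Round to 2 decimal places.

4.81

n·Q − d = (-5)·(-3) + (1)·(-8) + (1)·(-6) − (-24) = 25; |n| = √27.
Distance = |25| / √27 = 25/√27 ≈ 4.81.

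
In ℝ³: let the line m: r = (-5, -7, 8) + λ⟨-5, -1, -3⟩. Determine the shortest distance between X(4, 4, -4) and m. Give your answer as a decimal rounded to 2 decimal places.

Taking (-5, -7, 8) on m with direction v = (-5, -1, -3): w = X − (-5, -7, 8) = (9, 11, -12), and w × v = (-45, 87, 46).
Distance = |w × v| / |v| = √11710 / √35 ≈ 18.29.

18.29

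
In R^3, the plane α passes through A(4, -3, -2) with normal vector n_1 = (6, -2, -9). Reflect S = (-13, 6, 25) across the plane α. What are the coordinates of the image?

(23, -6, -29)

α: n_1·r = n_1·A gives 6x - 2y - 9z = 48.
λ = (n·S − d)/|n|² = (-315 − 48)/121 = -3.
Reflection = S − 2λn = (-13, 6, 25) − (-6)·(6, -2, -9) = (23, -6, -29).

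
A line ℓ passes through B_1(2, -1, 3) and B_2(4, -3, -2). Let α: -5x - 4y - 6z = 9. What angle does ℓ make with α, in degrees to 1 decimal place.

33.7

A direction vector for ℓ is B_2 − B_1 = (2, -2, -5).
sin θ = |n·v| / (|n||v|) = |28| / (√77 · √33) = 0.55546.
θ ≈ 33.7°.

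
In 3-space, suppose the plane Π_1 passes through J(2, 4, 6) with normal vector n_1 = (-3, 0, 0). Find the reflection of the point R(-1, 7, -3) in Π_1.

Π_1: n_1·r = n_1·J gives -3x = -6.
λ = (n·R − d)/|n|² = (3 − (-6))/9 = 1.
Reflection = R − 2λn = (-1, 7, -3) − 2·(-3, 0, 0) = (5, 7, -3).

(5, 7, -3)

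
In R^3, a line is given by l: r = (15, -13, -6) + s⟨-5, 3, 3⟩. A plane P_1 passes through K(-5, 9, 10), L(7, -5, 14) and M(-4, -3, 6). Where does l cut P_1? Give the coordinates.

KL = (12, -14, 4), KM = (1, -12, -4); a normal to P_1 is KL × KM = (104, 52, -130).
Using K: P_1 has equation 104x + 52y - 130z = -1352.
Substitute r = (15, -13, -6) + t(-5, 3, 3) into the plane: 1664 + (-754)t = -1352, so t = 4.
Intersection: (15, -13, -6) + 4·(-5, 3, 3) = (-5, -1, 6).

(-5, -1, 6)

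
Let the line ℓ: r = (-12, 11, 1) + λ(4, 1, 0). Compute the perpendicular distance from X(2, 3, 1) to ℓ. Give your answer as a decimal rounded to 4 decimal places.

11.1566

Taking (-12, 11, 1) on ℓ with direction v = (4, 1, 0): w = X − (-12, 11, 1) = (14, -8, 0), and w × v = (0, 0, 46).
Distance = |w × v| / |v| = √2116 / √17 ≈ 11.1566.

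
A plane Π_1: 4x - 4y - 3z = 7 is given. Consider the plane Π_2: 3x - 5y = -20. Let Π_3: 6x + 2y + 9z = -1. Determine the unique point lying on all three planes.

Solving the 3×3 linear system 4x - 4y - 3z = 7, 3x - 5y = -20, 6x + 2y + 9z = -1 (e.g. by elimination or Cramer's rule, determinant = -180) gives (5, 7, -5).

(5, 7, -5)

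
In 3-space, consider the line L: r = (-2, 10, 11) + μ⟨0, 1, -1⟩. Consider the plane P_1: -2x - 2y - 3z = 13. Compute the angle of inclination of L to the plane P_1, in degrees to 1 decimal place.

sin θ = |n·v| / (|n||v|) = |1| / (√17 · √2) = 0.17150.
θ ≈ 9.9°.

9.9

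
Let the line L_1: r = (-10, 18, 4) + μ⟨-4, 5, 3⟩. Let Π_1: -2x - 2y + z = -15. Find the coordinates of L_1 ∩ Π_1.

(2, 3, -5)

Substitute r = (-10, 18, 4) + t(-4, 5, 3) into the plane: -12 + 1t = -15, so t = -3.
Intersection: (-10, 18, 4) + (-3)·(-4, 5, 3) = (2, 3, -5).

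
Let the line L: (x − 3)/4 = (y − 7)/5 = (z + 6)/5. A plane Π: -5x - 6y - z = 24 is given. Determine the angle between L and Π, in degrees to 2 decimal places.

L has direction (4, 5, 5) through (3, 7, -6).
sin θ = |n·v| / (|n||v|) = |-55| / (√62 · √66) = 0.85979.
θ ≈ 59.29°.

59.29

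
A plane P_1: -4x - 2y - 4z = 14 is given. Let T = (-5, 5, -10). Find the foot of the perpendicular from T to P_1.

(-1, 7, -6)

Foot = T − λn with λ = (n·T − d)/|n|² = (50 − 14)/36 = 1.
Foot = (-5, 5, -10) − 1·(-4, -2, -4) = (-1, 7, -6).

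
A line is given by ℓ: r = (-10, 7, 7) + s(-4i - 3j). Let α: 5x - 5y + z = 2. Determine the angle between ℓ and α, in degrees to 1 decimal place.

sin θ = |n·v| / (|n||v|) = |-5| / (√51 · √25) = 0.14003.
θ ≈ 8.0°.

8.0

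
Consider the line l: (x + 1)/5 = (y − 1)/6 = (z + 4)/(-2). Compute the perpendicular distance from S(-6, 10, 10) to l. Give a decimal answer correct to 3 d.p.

l has direction (5, 6, -2) through (-1, 1, -4).
Taking (-1, 1, -4) on l with direction v = (5, 6, -2): w = S − (-1, 1, -4) = (-5, 9, 14), and w × v = (-102, 60, -75).
Distance = |w × v| / |v| = √19629 / √65 ≈ 17.378.

17.378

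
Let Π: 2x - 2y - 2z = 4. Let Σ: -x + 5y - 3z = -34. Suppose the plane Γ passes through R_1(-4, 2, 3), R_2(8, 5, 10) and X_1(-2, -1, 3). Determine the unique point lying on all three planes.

(2, -4, 4)

R_1R_2 = (12, 3, 7), R_1X_1 = (2, -3, 0); a normal to Γ is R_1R_2 × R_1X_1 = (21, 14, -42).
Using R_1: Γ has equation 21x + 14y - 42z = -182.
Solving the 3×3 linear system 2x - 2y - 2z = 4, -x + 5y - 3z = -34, 21x + 14y - 42z = -182 (e.g. by elimination or Cramer's rule, determinant = 112) gives (2, -4, 4).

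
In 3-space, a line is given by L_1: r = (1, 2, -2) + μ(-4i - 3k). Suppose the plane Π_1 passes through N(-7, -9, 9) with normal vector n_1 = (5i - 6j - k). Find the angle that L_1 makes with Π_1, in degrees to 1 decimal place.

Π_1: n_1·r = n_1·N gives 5x - 6y - z = 10.
sin θ = |n·v| / (|n||v|) = |-17| / (√62 · √25) = 0.43180.
θ ≈ 25.6°.

25.6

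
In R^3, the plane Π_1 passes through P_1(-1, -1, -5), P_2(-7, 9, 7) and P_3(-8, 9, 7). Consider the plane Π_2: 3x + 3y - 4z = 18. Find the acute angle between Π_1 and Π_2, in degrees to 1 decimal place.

33.4

P_1P_2 = (-6, 10, 12), P_1P_3 = (-7, 10, 12); a normal to Π_1 is P_1P_2 × P_1P_3 = (0, -12, 10).
Using P_1: Π_1 has equation -12y + 10z = -38.
cos θ = |n₁·n₂| / (|n₁||n₂|) = |-76| / (√244 · √34).
θ = arccos(0.83441) ≈ 33.4°.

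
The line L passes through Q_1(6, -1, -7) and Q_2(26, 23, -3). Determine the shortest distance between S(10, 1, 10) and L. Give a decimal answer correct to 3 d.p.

16.440

A direction vector for L is Q_2 − Q_1 = (20, 24, 4).
Taking (6, -1, -7) on L with direction v = (20, 24, 4): w = S − (6, -1, -7) = (4, 2, 17), and w × v = (-400, 324, 56).
Distance = |w × v| / |v| = √268112 / √992 ≈ 16.440.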